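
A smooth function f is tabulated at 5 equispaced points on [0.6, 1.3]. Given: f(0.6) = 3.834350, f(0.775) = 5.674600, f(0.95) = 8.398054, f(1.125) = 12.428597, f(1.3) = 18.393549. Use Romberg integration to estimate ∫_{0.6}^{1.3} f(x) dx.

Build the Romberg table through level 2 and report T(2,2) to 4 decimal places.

T(0,0) (trapezoid, 1 panel, h=0.7000): 7.779765
T(1,0) (trapezoid, 2 panels, h=0.3500): 6.829201
T(2,0) (trapezoid, 4 panels, h=0.1750): 6.582660
T(1,1) = 6.829201 + (6.829201 − 7.779765)/3 = 6.512346
T(2,1) = 6.582660 + (6.582660 − 6.829201)/3 = 6.500480
T(2,2) = 6.500480 + (6.500480 − 6.512346)/15 = 6.499689

6.4997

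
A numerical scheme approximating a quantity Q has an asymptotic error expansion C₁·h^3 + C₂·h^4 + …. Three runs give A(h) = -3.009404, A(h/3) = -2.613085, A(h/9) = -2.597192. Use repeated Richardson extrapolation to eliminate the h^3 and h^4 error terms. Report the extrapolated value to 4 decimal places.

-2.5966

First eliminate the h^3 term (factor 3^3 = 27):
  B₁ = (27·(-2.613085) − (-3.009404))/26 = -2.597842
  B₂ = (27·(-2.597192) − (-2.613085))/26 = -2.596581
Then eliminate the h^4 term (factor 3^4 = 81):
  (81·(-2.596581) − (-2.597842))/80 = -2.596565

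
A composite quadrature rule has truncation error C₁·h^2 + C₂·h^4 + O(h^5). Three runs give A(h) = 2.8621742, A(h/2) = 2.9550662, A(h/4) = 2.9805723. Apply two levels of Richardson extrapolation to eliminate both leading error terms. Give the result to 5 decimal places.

First eliminate the h^2 term (factor 2^2 = 4):
  B₁ = (4·2.9550662 − 2.8621742)/3 = 2.9860302
  B₂ = (4·2.9805723 − 2.9550662)/3 = 2.9890743
Then eliminate the h^4 term (factor 2^4 = 16):
  (16·2.9890743 − 2.9860302)/15 = 2.9892772

2.98928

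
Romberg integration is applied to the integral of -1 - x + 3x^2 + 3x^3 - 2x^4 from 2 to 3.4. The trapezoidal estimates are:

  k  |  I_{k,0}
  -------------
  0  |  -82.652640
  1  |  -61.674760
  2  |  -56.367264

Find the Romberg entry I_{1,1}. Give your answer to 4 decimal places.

-54.6821

I_{1,1} = (4·(-61.674760) − (-82.652640)) / 3 = -54.682133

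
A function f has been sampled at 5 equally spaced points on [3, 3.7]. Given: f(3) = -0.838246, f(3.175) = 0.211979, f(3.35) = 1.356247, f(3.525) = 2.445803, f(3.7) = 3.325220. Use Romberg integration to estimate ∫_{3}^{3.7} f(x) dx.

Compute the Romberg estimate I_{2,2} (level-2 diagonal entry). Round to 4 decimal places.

0.9235

I_{0,0} (trapezoid, 1 panel, h=0.7000): 0.870441
I_{1,0} (trapezoid, 2 panels, h=0.3500): 0.909907
I_{2,0} (trapezoid, 4 panels, h=0.1750): 0.920065
I_{1,1} = 0.909907 + (0.909907 − 0.870441)/3 = 0.923062
I_{2,1} = 0.920065 + (0.920065 − 0.909907)/3 = 0.923451
I_{2,2} = 0.923451 + (0.923451 − 0.923062)/15 = 0.923477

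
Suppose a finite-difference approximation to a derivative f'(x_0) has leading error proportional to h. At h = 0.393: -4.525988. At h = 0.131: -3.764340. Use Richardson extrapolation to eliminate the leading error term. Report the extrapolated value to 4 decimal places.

The leading error scales as h; refining by a factor of 3 reduces it by 3^1 = 3.
Extrapolated value = (3·A(h/3) − A(h)) / (3 − 1)
= (3·(-3.764340) − (-4.525988)) / 2
= -6.767032 / 2 = -3.383516

-3.3835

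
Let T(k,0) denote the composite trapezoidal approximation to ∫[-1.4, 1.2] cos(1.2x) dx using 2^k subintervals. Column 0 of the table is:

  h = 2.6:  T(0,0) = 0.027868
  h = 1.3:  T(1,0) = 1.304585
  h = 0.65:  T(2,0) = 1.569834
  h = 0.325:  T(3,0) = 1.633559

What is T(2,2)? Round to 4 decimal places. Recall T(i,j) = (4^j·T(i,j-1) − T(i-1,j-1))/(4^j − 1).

1.6535

T(1,1) = 1.304585 + (1.304585 − 0.027868)/3 = 1.730157
T(2,1) = 1.569834 + (1.569834 − 1.304585)/3 = 1.658250
T(2,2) = 1.658250 + (1.658250 − 1.730157)/15 = 1.653456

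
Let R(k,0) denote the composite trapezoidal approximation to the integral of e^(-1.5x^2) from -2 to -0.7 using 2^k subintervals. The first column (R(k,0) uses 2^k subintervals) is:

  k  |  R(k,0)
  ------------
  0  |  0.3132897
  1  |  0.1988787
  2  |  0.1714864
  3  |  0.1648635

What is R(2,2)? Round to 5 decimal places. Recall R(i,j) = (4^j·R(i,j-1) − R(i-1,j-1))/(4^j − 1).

0.16246

R(1,1) = 0.1988787 + (0.1988787 − 0.3132897)/3 = 0.1607417
R(2,1) = 0.1714864 + (0.1714864 − 0.1988787)/3 = 0.1623556
R(2,2) = 0.1623556 + (0.1623556 − 0.1607417)/15 = 0.1624632
(Column j=1 coincides with Simpson's rule on the same nodes.)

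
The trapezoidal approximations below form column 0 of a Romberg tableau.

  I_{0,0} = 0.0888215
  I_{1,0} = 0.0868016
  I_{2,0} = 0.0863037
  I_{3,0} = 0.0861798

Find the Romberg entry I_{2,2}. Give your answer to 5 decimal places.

0.08614

Richardson extrapolation on the trapezoidal column (denominator 4−1=3):
I_{1,1} = (4·0.0868016 − 0.0888215) / 3 = 0.0861283
I_{2,1} = 0.0863037 + (0.0863037 − 0.0868016)/3 = 0.0861377
I_{2,2} = (16·0.0861377 − 0.0861283) / 15 = 0.0861383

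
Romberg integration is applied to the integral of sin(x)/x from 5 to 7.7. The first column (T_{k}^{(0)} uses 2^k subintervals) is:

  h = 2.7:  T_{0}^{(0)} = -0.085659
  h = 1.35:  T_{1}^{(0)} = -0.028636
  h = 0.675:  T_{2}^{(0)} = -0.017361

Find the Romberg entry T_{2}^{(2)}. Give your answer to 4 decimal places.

T_{1}^{(1)} = (4·(-0.028636) − (-0.085659)) / 3 = -0.009628
T_{2}^{(1)} = (4·(-0.017361) − (-0.028636)) / 3 = -0.013603
T_{2}^{(2)} = (16·(-0.013603) − (-0.009628)) / 15 = -0.013868

-0.0139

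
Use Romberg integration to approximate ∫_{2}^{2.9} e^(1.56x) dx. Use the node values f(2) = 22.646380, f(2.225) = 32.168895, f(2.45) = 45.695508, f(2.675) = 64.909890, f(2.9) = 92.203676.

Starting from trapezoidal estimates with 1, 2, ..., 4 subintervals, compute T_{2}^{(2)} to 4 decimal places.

44.5882

T_{0}^{(0)} (trapezoid, 1 panel, h=0.9000): 51.682525
T_{1}^{(0)} (trapezoid, 2 panels, h=0.4500): 46.404241
T_{2}^{(0)} (trapezoid, 4 panels, h=0.2250): 45.044847
T_{1}^{(1)} = 46.404241 + (46.404241 − 51.682525)/3 = 44.644813
T_{2}^{(1)} = 45.044847 + (45.044847 − 46.404241)/3 = 44.591716
T_{2}^{(2)} = 44.591716 + (44.591716 − 44.644813)/15 = 44.588176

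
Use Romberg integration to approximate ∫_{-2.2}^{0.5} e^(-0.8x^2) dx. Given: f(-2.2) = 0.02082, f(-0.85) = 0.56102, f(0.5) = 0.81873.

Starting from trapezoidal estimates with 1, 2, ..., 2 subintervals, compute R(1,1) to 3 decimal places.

1.388

R(0,0) (trapezoid, 1 panel, h=2.7000): 1.13339
R(1,0) (trapezoid, 2 panels, h=1.3500): 1.32407
R(1,1) = 1.32407 + (1.32407 − 1.13339)/3 = 1.38763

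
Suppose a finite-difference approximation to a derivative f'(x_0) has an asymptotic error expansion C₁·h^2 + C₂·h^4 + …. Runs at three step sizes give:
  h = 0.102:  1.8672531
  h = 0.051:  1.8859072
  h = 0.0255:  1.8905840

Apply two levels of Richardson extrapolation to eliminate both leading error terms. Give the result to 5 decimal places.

First eliminate the h^2 term (factor 2^2 = 4):
  B₁ = (4·1.8859072 − 1.8672531)/3 = 1.8921252
  B₂ = (4·1.8905840 − 1.8859072)/3 = 1.8921429
Then eliminate the h^4 term (factor 2^4 = 16):
  (16·1.8921429 − 1.8921252)/15 = 1.8921441

1.89214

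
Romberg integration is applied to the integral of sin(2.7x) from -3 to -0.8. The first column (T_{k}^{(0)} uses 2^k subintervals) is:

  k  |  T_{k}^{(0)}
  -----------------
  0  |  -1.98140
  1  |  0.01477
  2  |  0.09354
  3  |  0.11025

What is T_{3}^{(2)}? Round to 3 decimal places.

0.116

Richardson extrapolation on the trapezoidal column (denominator 4−1=3):
T_{2}^{(1)} = 0.09354 + (0.09354 − 0.01477)/3 = 0.11980
T_{3}^{(1)} = 0.11025 + (0.11025 − 0.09354)/3 = 0.11582
T_{3}^{(2)} = (16·0.11582 − 0.11980) / 15 = 0.11555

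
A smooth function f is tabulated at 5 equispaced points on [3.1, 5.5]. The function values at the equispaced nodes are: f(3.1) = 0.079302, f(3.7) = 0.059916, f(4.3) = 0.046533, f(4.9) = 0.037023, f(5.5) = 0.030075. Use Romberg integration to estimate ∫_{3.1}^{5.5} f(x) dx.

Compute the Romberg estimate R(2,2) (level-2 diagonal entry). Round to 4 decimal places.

R(0,0) (trapezoid, 1 panel, h=2.4000): 0.131252
R(1,0) (trapezoid, 2 panels, h=1.2000): 0.121466
R(2,0) (trapezoid, 4 panels, h=0.6000): 0.118896
R(1,1) = 0.121466 + (0.121466 − 0.131252)/3 = 0.118204
R(2,1) = 0.118896 + (0.118896 − 0.121466)/3 = 0.118039
R(2,2) = 0.118039 + (0.118039 − 0.118204)/15 = 0.118028

0.1180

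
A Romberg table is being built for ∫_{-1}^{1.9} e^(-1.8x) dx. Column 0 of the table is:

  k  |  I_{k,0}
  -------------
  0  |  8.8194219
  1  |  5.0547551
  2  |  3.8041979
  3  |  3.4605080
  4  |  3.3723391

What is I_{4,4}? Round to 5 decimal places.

3.34274

Richardson extrapolation on the trapezoidal column (denominator 4−1=3):
I_{1,1} = 5.0547551 + (5.0547551 − 8.8194219)/3 = 3.7998662
I_{2,1} = (4·3.8041979 − 5.0547551) / 3 = 3.3873455
I_{3,1} = (4·3.4605080 − 3.8041979) / 3 = 3.3459447
I_{4,1} = 3.3723391 + (3.3723391 − 3.4605080)/3 = 3.3429495
I_{2,2} = (16·3.3873455 − 3.7998662) / 15 = 3.3598441
I_{3,2} = (16·3.3459447 − 3.3873455) / 15 = 3.3431846
I_{4,2} = 3.3429495 + (3.3429495 − 3.3459447)/15 = 3.3427498
I_{3,3} = (64·3.3431846 − 3.3598441) / 63 = 3.3429202
I_{4,3} = (64·3.3427498 − 3.3431846) / 63 = 3.3427429
I_{4,4} = 3.3427429 + (3.3427429 − 3.3429202)/255 = 3.3427422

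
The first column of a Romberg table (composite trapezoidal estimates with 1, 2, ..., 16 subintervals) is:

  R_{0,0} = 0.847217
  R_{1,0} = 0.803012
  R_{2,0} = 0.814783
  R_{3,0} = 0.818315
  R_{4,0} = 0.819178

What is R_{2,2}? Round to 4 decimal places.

R_{1,1} = 0.803012 + (0.803012 − 0.847217)/3 = 0.788277
R_{2,1} = (4·0.814783 − 0.803012) / 3 = 0.818707
R_{2,2} = 0.818707 + (0.818707 − 0.788277)/15 = 0.820736

0.8207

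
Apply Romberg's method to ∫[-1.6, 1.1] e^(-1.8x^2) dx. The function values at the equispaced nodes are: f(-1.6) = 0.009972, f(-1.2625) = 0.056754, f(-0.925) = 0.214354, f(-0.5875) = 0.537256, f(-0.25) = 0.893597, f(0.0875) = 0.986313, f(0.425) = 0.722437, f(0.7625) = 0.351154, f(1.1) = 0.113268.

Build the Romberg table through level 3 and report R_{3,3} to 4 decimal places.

1.2971

R_{0,0} (trapezoid, 1 panel, h=2.7000): 0.166374
R_{1,0} (trapezoid, 2 panels, h=1.3500): 1.289543
R_{2,0} (trapezoid, 4 panels, h=0.6750): 1.277105
R_{3,0} (trapezoid, 8 panels, h=0.3375): 1.290426
R_{1,1} = 1.289543 + (1.289543 − 0.166374)/3 = 1.663933
R_{2,1} = 1.277105 + (1.277105 − 1.289543)/3 = 1.272959
R_{3,1} = 1.290426 + (1.290426 − 1.277105)/3 = 1.294866
R_{2,2} = 1.272959 + (1.272959 − 1.663933)/15 = 1.246894
R_{3,2} = 1.294866 + (1.294866 − 1.272959)/15 = 1.296326
R_{3,3} = 1.296326 + (1.296326 − 1.246894)/63 = 1.297111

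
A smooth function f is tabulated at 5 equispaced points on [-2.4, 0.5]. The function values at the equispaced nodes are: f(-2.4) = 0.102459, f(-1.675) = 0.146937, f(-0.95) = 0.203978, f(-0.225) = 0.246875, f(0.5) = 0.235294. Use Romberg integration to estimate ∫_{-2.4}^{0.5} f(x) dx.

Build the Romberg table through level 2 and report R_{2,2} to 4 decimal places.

R_{0,0} (trapezoid, 1 panel, h=2.9000): 0.489742
R_{1,0} (trapezoid, 2 panels, h=1.4500): 0.540639
R_{2,0} (trapezoid, 4 panels, h=0.7250): 0.555833
R_{1,1} = 0.540639 + (0.540639 − 0.489742)/3 = 0.557605
R_{2,1} = 0.555833 + (0.555833 − 0.540639)/3 = 0.560898
R_{2,2} = 0.560898 + (0.560898 − 0.557605)/15 = 0.561118

0.5611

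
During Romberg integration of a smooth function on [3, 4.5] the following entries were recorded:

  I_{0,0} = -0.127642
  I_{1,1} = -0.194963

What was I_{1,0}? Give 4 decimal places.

-0.1781

From I_{1,1} = (4·I_{1,0} − I_{0,0})/3, solve for I_{1,0}:
4·I_{1,0} = 3·(-0.194963) + (-0.127642) = -0.712531
I_{1,0} = -0.178133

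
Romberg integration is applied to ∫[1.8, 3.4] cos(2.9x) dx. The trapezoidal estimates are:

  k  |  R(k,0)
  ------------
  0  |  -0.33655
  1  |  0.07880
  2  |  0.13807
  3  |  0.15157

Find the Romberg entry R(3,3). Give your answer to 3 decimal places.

R(1,1) = 0.07880 + (0.07880 − (-0.33655))/3 = 0.21725
R(2,1) = (4·0.13807 − 0.07880) / 3 = 0.15783
R(3,1) = 0.15157 + (0.15157 − 0.13807)/3 = 0.15607
R(2,2) = 0.15783 + (0.15783 − 0.21725)/15 = 0.15387
R(3,2) = 0.15607 + (0.15607 − 0.15783)/15 = 0.15595
R(3,3) = 0.15595 + (0.15595 − 0.15387)/63 = 0.15598

0.156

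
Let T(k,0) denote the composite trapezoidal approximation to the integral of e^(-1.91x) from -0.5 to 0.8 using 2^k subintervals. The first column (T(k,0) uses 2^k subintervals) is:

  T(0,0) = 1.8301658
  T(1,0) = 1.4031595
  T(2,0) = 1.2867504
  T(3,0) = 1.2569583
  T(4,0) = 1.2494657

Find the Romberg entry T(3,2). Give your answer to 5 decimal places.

T(2,1) = (4·1.2867504 − 1.4031595) / 3 = 1.2479474
T(3,1) = 1.2569583 + (1.2569583 − 1.2867504)/3 = 1.2470276
T(3,2) = (16·1.2470276 − 1.2479474) / 15 = 1.2469663

1.24697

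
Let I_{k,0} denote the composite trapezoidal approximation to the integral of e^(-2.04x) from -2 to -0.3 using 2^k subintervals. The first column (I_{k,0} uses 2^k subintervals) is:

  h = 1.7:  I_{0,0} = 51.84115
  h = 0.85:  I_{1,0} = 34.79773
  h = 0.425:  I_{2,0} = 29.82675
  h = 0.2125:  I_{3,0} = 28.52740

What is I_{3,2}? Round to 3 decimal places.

28.089

I_{2,1} = (4·29.82675 − 34.79773) / 3 = 28.16976
I_{3,1} = (4·28.52740 − 29.82675) / 3 = 28.09428
I_{3,2} = (16·28.09428 − 28.16976) / 15 = 28.08925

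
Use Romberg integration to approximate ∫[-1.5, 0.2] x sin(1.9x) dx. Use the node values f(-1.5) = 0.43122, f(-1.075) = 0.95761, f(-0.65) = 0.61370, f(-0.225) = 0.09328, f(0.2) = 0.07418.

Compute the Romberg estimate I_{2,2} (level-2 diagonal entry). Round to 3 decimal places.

0.841

I_{0,0} (trapezoid, 1 panel, h=1.7000): 0.42959
I_{1,0} (trapezoid, 2 panels, h=0.8500): 0.73644
I_{2,0} (trapezoid, 4 panels, h=0.4250): 0.81485
I_{1,1} = 0.73644 + (0.73644 − 0.42959)/3 = 0.83872
I_{2,1} = 0.81485 + (0.81485 − 0.73644)/3 = 0.84099
I_{2,2} = 0.84099 + (0.84099 − 0.83872)/15 = 0.84114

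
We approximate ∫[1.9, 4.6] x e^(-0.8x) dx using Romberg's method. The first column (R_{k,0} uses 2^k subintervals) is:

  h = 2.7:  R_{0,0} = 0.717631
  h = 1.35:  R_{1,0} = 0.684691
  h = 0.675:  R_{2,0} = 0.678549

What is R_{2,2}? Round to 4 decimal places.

0.6767

R_{1,1} = 0.684691 + (0.684691 − 0.717631)/3 = 0.673711
R_{2,1} = (4·0.678549 − 0.684691) / 3 = 0.676502
R_{2,2} = 0.676502 + (0.676502 − 0.673711)/15 = 0.676688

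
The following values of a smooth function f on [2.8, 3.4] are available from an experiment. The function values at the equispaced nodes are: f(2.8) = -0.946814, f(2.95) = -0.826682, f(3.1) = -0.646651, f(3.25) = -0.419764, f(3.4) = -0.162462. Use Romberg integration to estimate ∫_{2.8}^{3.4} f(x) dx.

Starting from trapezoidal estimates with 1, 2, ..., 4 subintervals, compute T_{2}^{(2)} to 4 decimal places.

T_{0}^{(0)} (trapezoid, 1 panel, h=0.6000): -0.332783
T_{1}^{(0)} (trapezoid, 2 panels, h=0.3000): -0.360387
T_{2}^{(0)} (trapezoid, 4 panels, h=0.1500): -0.367160
T_{1}^{(1)} = -0.360387 + (-0.360387 − (-0.332783))/3 = -0.369588
T_{2}^{(1)} = -0.367160 + (-0.367160 − (-0.360387))/3 = -0.369418
T_{2}^{(2)} = -0.369418 + (-0.369418 − (-0.369588))/15 = -0.369407

-0.3694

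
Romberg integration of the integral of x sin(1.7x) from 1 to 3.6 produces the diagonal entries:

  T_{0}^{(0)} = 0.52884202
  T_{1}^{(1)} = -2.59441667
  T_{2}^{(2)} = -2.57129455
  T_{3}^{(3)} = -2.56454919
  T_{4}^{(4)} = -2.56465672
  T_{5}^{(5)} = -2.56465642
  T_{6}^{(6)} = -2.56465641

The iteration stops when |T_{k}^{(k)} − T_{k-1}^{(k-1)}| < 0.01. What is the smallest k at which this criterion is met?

k = 3

|T_{1}^{(1)} − T_{0}^{(0)}| = 3.12325869 ≥ 0.01
|T_{2}^{(2)} − T_{1}^{(1)}| = 0.02312212 ≥ 0.01
|T_{3}^{(3)} − T_{2}^{(2)}| = 0.00674536 < 0.01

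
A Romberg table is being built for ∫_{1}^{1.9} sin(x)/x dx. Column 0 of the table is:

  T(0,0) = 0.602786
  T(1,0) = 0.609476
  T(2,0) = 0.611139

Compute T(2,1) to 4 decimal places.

Richardson extrapolation on the trapezoidal column (denominator 4−1=3):
T(2,1) = 0.611139 + (0.611139 − 0.609476)/3 = 0.611693

0.6117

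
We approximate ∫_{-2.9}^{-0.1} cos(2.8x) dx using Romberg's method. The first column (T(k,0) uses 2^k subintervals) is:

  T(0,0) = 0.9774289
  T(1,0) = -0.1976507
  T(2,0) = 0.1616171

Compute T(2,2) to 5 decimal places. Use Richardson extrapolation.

0.33942

T(1,1) = (4·(-0.1976507) − 0.9774289) / 3 = -0.5893439
T(2,1) = 0.1616171 + (0.1616171 − (-0.1976507))/3 = 0.2813730
T(2,2) = 0.2813730 + (0.2813730 − (-0.5893439))/15 = 0.3394208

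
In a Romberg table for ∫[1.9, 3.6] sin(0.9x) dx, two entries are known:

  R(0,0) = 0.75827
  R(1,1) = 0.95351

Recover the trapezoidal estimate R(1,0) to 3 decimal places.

From R(1,1) = (4·R(1,0) − R(0,0))/3, solve for R(1,0):
4·R(1,0) = 3·0.95351 + 0.75827 = 3.61880
R(1,0) = 0.90470

0.905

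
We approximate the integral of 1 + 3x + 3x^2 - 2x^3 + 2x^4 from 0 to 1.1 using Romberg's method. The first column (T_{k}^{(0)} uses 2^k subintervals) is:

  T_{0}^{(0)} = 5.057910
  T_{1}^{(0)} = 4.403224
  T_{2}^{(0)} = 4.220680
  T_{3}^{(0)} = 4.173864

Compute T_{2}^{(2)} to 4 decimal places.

4.1582

T_{1}^{(1)} = 4.403224 + (4.403224 − 5.057910)/3 = 4.184995
T_{2}^{(1)} = (4·4.220680 − 4.403224) / 3 = 4.159832
T_{2}^{(2)} = 4.159832 + (4.159832 − 4.184995)/15 = 4.158154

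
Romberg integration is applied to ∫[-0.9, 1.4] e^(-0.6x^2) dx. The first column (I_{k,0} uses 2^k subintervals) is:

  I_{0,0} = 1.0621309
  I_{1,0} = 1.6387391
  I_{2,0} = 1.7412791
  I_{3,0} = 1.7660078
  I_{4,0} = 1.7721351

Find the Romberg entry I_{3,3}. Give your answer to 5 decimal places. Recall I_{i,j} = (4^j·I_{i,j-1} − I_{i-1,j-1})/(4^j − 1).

Richardson extrapolation on the trapezoidal column (denominator 4−1=3):
I_{1,1} = 1.6387391 + (1.6387391 − 1.0621309)/3 = 1.8309418
I_{2,1} = (4·1.7412791 − 1.6387391) / 3 = 1.7754591
I_{3,1} = (4·1.7660078 − 1.7412791) / 3 = 1.7742507
I_{2,2} = (16·1.7754591 − 1.8309418) / 15 = 1.7717603
I_{3,2} = 1.7742507 + (1.7742507 − 1.7754591)/15 = 1.7741701
I_{3,3} = 1.7741701 + (1.7741701 − 1.7717603)/63 = 1.7742084

1.77421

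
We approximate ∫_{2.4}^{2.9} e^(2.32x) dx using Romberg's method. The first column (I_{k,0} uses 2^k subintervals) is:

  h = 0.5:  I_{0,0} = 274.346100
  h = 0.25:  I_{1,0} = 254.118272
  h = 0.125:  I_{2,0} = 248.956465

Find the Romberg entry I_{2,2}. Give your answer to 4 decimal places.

247.2265

I_{1,1} = 254.118272 + (254.118272 − 274.346100)/3 = 247.375663
I_{2,1} = (4·248.956465 − 254.118272) / 3 = 247.235863
I_{2,2} = 247.235863 + (247.235863 − 247.375663)/15 = 247.226543
(Column j=1 coincides with Simpson's rule on the same nodes.)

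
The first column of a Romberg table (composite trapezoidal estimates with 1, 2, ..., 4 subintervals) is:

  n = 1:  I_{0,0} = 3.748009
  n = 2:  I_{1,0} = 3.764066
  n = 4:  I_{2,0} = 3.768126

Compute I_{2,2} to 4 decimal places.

3.7695

I_{1,1} = 3.764066 + (3.764066 − 3.748009)/3 = 3.769418
I_{2,1} = 3.768126 + (3.768126 − 3.764066)/3 = 3.769479
I_{2,2} = (16·3.769479 − 3.769418) / 15 = 3.769483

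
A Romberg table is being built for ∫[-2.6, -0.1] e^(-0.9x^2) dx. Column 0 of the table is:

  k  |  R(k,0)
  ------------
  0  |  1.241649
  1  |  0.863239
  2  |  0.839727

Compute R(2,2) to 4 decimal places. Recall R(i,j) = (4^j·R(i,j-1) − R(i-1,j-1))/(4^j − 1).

Richardson extrapolation on the trapezoidal column (denominator 4−1=3):
R(1,1) = 0.863239 + (0.863239 − 1.241649)/3 = 0.737102
R(2,1) = 0.839727 + (0.839727 − 0.863239)/3 = 0.831890
R(2,2) = 0.831890 + (0.831890 − 0.737102)/15 = 0.838209

0.8382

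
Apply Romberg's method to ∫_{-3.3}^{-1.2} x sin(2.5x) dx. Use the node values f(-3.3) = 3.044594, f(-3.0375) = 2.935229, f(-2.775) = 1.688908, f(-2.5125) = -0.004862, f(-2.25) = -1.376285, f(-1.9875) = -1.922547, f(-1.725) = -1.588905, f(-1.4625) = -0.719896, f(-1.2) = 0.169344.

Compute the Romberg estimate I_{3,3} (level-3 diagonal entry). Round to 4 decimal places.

I_{0,0} (trapezoid, 1 panel, h=2.1000): 3.374635
I_{1,0} (trapezoid, 2 panels, h=1.0500): 0.242218
I_{2,0} (trapezoid, 4 panels, h=0.5250): 0.173611
I_{3,0} (trapezoid, 8 panels, h=0.2625): 0.162385
I_{1,1} = 0.242218 + (0.242218 − 3.374635)/3 = -0.801921
I_{2,1} = 0.173611 + (0.173611 − 0.242218)/3 = 0.150742
I_{3,1} = 0.162385 + (0.162385 − 0.173611)/3 = 0.158643
I_{2,2} = 0.150742 + (0.150742 − (-0.801921))/15 = 0.214253
I_{3,2} = 0.158643 + (0.158643 − 0.150742)/15 = 0.159170
I_{3,3} = 0.159170 + (0.159170 − 0.214253)/63 = 0.158296

0.1583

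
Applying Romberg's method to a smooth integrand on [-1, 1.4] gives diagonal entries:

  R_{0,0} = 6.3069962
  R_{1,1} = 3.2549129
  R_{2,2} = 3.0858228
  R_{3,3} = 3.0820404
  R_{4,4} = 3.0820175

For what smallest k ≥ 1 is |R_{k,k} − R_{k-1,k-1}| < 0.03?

|R_{1,1} − R_{0,0}| = 3.0520833 ≥ 0.03
|R_{2,2} − R_{1,1}| = 0.1690901 ≥ 0.03
|R_{3,3} − R_{2,2}| = 0.0037824 < 0.03

k = 3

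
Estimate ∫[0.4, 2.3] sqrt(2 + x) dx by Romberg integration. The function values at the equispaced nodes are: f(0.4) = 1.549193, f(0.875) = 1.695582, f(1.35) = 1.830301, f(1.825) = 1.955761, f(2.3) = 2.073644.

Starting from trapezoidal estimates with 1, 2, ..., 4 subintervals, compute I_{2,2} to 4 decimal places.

I_{0,0} (trapezoid, 1 panel, h=1.9000): 3.441695
I_{1,0} (trapezoid, 2 panels, h=0.9500): 3.459634
I_{2,0} (trapezoid, 4 panels, h=0.4750): 3.464205
I_{1,1} = 3.459634 + (3.459634 − 3.441695)/3 = 3.465614
I_{2,1} = 3.464205 + (3.464205 − 3.459634)/3 = 3.465729
I_{2,2} = 3.465729 + (3.465729 − 3.465614)/15 = 3.465737

3.4657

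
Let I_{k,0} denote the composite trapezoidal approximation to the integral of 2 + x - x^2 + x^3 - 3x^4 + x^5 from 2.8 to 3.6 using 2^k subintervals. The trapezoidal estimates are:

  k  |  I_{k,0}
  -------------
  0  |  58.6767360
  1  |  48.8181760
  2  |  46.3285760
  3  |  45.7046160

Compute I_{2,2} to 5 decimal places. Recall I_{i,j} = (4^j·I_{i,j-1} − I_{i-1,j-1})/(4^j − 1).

45.49649

Richardson extrapolation on the trapezoidal column (denominator 4−1=3):
I_{1,1} = (4·48.8181760 − 58.6767360) / 3 = 45.5319893
I_{2,1} = 46.3285760 + (46.3285760 − 48.8181760)/3 = 45.4987093
I_{2,2} = (16·45.4987093 − 45.5319893) / 15 = 45.4964906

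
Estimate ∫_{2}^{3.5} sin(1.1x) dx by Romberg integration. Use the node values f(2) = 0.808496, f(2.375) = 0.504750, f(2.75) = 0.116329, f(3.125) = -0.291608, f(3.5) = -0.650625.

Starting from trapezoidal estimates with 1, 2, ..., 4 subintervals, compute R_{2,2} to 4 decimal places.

0.1554

R_{0,0} (trapezoid, 1 panel, h=1.5000): 0.118403
R_{1,0} (trapezoid, 2 panels, h=0.7500): 0.146448
R_{2,0} (trapezoid, 4 panels, h=0.3750): 0.153152
R_{1,1} = 0.146448 + (0.146448 − 0.118403)/3 = 0.155796
R_{2,1} = 0.153152 + (0.153152 − 0.146448)/3 = 0.155387
R_{2,2} = 0.155387 + (0.155387 − 0.155796)/15 = 0.155360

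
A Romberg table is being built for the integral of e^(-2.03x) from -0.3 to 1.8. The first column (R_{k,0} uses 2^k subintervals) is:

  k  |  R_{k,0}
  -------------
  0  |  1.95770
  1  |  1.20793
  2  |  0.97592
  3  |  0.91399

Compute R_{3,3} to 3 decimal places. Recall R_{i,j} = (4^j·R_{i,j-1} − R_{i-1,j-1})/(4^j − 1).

Richardson extrapolation on the trapezoidal column (denominator 4−1=3):
R_{1,1} = 1.20793 + (1.20793 − 1.95770)/3 = 0.95801
R_{2,1} = 0.97592 + (0.97592 − 1.20793)/3 = 0.89858
R_{3,1} = (4·0.91399 − 0.97592) / 3 = 0.89335
R_{2,2} = (16·0.89858 − 0.95801) / 15 = 0.89462
R_{3,2} = 0.89335 + (0.89335 − 0.89858)/15 = 0.89300
R_{3,3} = 0.89300 + (0.89300 − 0.89462)/63 = 0.89297

0.893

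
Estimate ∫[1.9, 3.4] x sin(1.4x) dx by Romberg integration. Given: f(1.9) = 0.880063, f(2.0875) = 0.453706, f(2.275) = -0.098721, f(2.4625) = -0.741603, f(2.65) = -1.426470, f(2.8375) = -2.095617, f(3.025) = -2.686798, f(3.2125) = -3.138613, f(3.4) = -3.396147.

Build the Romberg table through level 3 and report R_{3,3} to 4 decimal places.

R_{0,0} (trapezoid, 1 panel, h=1.5000): -1.887063
R_{1,0} (trapezoid, 2 panels, h=0.7500): -2.013384
R_{2,0} (trapezoid, 4 panels, h=0.3750): -2.051262
R_{3,0} (trapezoid, 8 panels, h=0.1875): -2.061030
R_{1,1} = -2.013384 + (-2.013384 − (-1.887063))/3 = -2.055491
R_{2,1} = -2.051262 + (-2.051262 − (-2.013384))/3 = -2.063888
R_{3,1} = -2.061030 + (-2.061030 − (-2.051262))/3 = -2.064286
R_{2,2} = -2.063888 + (-2.063888 − (-2.055491))/15 = -2.064448
R_{3,2} = -2.064286 + (-2.064286 − (-2.063888))/15 = -2.064313
R_{3,3} = -2.064313 + (-2.064313 − (-2.064448))/63 = -2.064311

-2.0643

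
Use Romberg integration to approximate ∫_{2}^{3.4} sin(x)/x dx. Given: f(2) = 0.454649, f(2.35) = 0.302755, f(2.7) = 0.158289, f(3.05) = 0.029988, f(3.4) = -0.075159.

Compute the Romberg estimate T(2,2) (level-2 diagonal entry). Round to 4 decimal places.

0.2365

T(0,0) (trapezoid, 1 panel, h=1.4000): 0.265643
T(1,0) (trapezoid, 2 panels, h=0.7000): 0.243624
T(2,0) (trapezoid, 4 panels, h=0.3500): 0.238272
T(1,1) = 0.243624 + (0.243624 − 0.265643)/3 = 0.236284
T(2,1) = 0.238272 + (0.238272 − 0.243624)/3 = 0.236488
T(2,2) = 0.236488 + (0.236488 − 0.236284)/15 = 0.236502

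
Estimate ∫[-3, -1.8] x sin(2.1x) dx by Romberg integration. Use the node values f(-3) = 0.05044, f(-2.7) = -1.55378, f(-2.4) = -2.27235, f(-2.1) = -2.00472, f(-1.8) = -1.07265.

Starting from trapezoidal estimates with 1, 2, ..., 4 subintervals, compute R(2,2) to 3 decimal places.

R(0,0) (trapezoid, 1 panel, h=1.2000): -0.61333
R(1,0) (trapezoid, 2 panels, h=0.6000): -1.67007
R(2,0) (trapezoid, 4 panels, h=0.3000): -1.90259
R(1,1) = -1.67007 + (-1.67007 − (-0.61333))/3 = -2.02232
R(2,1) = -1.90259 + (-1.90259 − (-1.67007))/3 = -1.98010
R(2,2) = -1.98010 + (-1.98010 − (-2.02232))/15 = -1.97729

-1.977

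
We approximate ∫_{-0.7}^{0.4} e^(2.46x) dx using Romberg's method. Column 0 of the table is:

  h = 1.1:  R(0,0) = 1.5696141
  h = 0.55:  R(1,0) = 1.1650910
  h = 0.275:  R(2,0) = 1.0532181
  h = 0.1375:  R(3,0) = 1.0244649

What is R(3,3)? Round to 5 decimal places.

1.01481

R(1,1) = (4·1.1650910 − 1.5696141) / 3 = 1.0302500
R(2,1) = (4·1.0532181 − 1.1650910) / 3 = 1.0159271
R(3,1) = 1.0244649 + (1.0244649 − 1.0532181)/3 = 1.0148805
R(2,2) = (16·1.0159271 − 1.0302500) / 15 = 1.0149722
R(3,2) = (16·1.0148805 − 1.0159271) / 15 = 1.0148107
R(3,3) = (64·1.0148107 − 1.0149722) / 63 = 1.0148081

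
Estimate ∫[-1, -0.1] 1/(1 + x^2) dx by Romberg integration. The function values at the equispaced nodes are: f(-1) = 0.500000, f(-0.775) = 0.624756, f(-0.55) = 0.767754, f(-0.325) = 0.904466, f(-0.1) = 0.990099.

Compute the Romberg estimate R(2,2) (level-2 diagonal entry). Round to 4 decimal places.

R(0,0) (trapezoid, 1 panel, h=0.9000): 0.670545
R(1,0) (trapezoid, 2 panels, h=0.4500): 0.680762
R(2,0) (trapezoid, 4 panels, h=0.2250): 0.684456
R(1,1) = 0.680762 + (0.680762 − 0.670545)/3 = 0.684168
R(2,1) = 0.684456 + (0.684456 − 0.680762)/3 = 0.685687
R(2,2) = 0.685687 + (0.685687 − 0.684168)/15 = 0.685788

0.6858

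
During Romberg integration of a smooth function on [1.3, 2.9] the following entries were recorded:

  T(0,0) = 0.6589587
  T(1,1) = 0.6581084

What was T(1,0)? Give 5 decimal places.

From T(1,1) = (4·T(1,0) − T(0,0))/3, solve for T(1,0):
4·T(1,0) = 3·0.6581084 + 0.6589587 = 2.6332839
T(1,0) = 0.6583210

0.65832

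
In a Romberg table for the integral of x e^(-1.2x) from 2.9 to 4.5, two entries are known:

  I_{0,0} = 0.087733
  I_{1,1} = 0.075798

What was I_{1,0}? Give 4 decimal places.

From I_{1,1} = (4·I_{1,0} − I_{0,0})/3, solve for I_{1,0}:
4·I_{1,0} = 3·0.075798 + 0.087733 = 0.315127
I_{1,0} = 0.078782

0.0788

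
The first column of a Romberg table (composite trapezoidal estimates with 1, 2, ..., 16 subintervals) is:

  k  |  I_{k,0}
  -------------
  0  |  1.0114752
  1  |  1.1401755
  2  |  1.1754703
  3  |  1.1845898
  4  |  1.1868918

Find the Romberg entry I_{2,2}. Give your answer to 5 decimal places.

Richardson extrapolation on the trapezoidal column (denominator 4−1=3):
I_{1,1} = 1.1401755 + (1.1401755 − 1.0114752)/3 = 1.1830756
I_{2,1} = (4·1.1754703 − 1.1401755) / 3 = 1.1872352
I_{2,2} = 1.1872352 + (1.1872352 − 1.1830756)/15 = 1.1875125
(Column j=1 coincides with Simpson's rule on the same nodes.)

1.18751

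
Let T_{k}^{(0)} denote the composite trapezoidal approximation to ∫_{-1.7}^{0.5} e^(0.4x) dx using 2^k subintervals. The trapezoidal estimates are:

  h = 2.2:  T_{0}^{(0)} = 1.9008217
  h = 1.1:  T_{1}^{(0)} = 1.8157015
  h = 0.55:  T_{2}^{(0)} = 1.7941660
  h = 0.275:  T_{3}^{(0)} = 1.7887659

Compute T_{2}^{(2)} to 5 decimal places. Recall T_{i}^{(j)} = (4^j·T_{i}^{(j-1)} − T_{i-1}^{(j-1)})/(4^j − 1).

1.78696

Richardson extrapolation on the trapezoidal column (denominator 4−1=3):
T_{1}^{(1)} = (4·1.8157015 − 1.9008217) / 3 = 1.7873281
T_{2}^{(1)} = 1.7941660 + (1.7941660 − 1.8157015)/3 = 1.7869875
T_{2}^{(2)} = (16·1.7869875 − 1.7873281) / 15 = 1.7869648
(Column j=1 coincides with Simpson's rule on the same nodes.)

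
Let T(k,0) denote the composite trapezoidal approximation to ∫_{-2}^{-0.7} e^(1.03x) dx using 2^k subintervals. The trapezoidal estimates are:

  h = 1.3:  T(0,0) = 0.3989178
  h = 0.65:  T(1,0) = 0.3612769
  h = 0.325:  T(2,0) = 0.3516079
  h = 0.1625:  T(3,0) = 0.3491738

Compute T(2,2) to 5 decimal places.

T(1,1) = (4·0.3612769 − 0.3989178) / 3 = 0.3487299
T(2,1) = 0.3516079 + (0.3516079 − 0.3612769)/3 = 0.3483849
T(2,2) = 0.3483849 + (0.3483849 − 0.3487299)/15 = 0.3483619

0.34836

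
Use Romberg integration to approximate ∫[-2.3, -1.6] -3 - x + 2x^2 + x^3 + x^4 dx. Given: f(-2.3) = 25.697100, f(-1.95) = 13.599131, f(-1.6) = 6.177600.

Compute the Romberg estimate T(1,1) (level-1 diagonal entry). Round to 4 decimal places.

10.0650

T(0,0) (trapezoid, 1 panel, h=0.7000): 11.156145
T(1,0) (trapezoid, 2 panels, h=0.3500): 10.337768
T(1,1) = 10.337768 + (10.337768 − 11.156145)/3 = 10.064976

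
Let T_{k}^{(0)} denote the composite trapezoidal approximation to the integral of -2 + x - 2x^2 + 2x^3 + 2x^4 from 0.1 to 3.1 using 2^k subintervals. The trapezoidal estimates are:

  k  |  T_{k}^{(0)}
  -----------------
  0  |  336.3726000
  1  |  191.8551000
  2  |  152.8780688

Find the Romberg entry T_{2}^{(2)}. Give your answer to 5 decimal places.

139.63260

Richardson extrapolation on the trapezoidal column (denominator 4−1=3):
T_{1}^{(1)} = (4·191.8551000 − 336.3726000) / 3 = 143.6826000
T_{2}^{(1)} = 152.8780688 + (152.8780688 − 191.8551000)/3 = 139.8857251
T_{2}^{(2)} = (16·139.8857251 − 143.6826000) / 15 = 139.6326001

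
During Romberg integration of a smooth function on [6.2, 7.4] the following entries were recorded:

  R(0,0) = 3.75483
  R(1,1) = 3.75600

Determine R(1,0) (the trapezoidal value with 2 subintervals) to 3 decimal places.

3.756

From R(1,1) = (4·R(1,0) − R(0,0))/3, solve for R(1,0):
4·R(1,0) = 3·3.75600 + 3.75483 = 15.02283
R(1,0) = 3.75571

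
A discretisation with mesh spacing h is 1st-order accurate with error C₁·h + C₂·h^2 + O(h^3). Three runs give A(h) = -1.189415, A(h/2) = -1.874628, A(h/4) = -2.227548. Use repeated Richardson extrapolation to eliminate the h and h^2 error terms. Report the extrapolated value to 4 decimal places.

First eliminate the h term (factor 2^1 = 2):
  B₁ = (2·(-1.874628) − (-1.189415))/1 = -2.559841
  B₂ = (2·(-2.227548) − (-1.874628))/1 = -2.580468
Then eliminate the h^2 term (factor 2^2 = 4):
  (4·(-2.580468) − (-2.559841))/3 = -2.587344

-2.5873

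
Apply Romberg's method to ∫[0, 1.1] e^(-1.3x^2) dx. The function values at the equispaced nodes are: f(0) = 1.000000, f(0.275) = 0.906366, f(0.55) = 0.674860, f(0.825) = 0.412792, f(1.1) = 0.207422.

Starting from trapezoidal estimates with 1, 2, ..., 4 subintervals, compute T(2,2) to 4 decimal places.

T(0,0) (trapezoid, 1 panel, h=1.1000): 0.664082
T(1,0) (trapezoid, 2 panels, h=0.5500): 0.703214
T(2,0) (trapezoid, 4 panels, h=0.2750): 0.714375
T(1,1) = 0.703214 + (0.703214 − 0.664082)/3 = 0.716258
T(2,1) = 0.714375 + (0.714375 − 0.703214)/3 = 0.718095
T(2,2) = 0.718095 + (0.718095 − 0.716258)/15 = 0.718217

0.7182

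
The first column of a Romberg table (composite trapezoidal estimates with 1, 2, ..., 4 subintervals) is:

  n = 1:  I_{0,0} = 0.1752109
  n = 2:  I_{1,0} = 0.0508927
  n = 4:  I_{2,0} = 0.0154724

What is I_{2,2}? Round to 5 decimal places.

Richardson extrapolation on the trapezoidal column (denominator 4−1=3):
I_{1,1} = (4·0.0508927 − 0.1752109) / 3 = 0.0094533
I_{2,1} = 0.0154724 + (0.0154724 − 0.0508927)/3 = 0.0036656
I_{2,2} = (16·0.0036656 − 0.0094533) / 15 = 0.0032798

0.00328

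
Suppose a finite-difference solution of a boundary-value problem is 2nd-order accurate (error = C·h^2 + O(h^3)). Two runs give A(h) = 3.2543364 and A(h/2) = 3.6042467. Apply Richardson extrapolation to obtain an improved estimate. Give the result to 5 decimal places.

Extrapolated value = (4·A(h/2) − A(h)) / (4 − 1)
= (4·3.6042467 − 3.2543364) / 3
= 11.1626504 / 3 = 3.7208835

3.72088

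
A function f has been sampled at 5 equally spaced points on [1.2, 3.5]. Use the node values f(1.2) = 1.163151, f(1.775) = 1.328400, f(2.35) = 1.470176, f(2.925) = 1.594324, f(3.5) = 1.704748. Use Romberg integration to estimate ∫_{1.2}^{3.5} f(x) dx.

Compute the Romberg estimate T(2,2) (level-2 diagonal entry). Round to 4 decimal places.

3.3540

T(0,0) (trapezoid, 1 panel, h=2.3000): 3.298084
T(1,0) (trapezoid, 2 panels, h=1.1500): 3.339744
T(2,0) (trapezoid, 4 panels, h=0.5750): 3.350438
T(1,1) = 3.339744 + (3.339744 − 3.298084)/3 = 3.353631
T(2,1) = 3.350438 + (3.350438 − 3.339744)/3 = 3.354003
T(2,2) = 3.354003 + (3.354003 − 3.353631)/15 = 3.354028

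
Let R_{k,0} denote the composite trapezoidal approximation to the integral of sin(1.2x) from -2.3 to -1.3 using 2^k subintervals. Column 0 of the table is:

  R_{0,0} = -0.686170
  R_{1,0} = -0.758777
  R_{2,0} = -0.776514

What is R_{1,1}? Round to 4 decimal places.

Richardson extrapolation on the trapezoidal column (denominator 4−1=3):
R_{1,1} = -0.758777 + (-0.758777 − (-0.686170))/3 = -0.782979

-0.7830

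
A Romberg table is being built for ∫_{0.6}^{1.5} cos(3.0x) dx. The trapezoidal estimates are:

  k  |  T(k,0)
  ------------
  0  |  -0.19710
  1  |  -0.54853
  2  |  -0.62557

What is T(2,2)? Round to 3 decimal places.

T(1,1) = -0.54853 + (-0.54853 − (-0.19710))/3 = -0.66567
T(2,1) = -0.62557 + (-0.62557 − (-0.54853))/3 = -0.65125
T(2,2) = -0.65125 + (-0.65125 − (-0.66567))/15 = -0.65029
(Column j=1 coincides with Simpson's rule on the same nodes.)

-0.650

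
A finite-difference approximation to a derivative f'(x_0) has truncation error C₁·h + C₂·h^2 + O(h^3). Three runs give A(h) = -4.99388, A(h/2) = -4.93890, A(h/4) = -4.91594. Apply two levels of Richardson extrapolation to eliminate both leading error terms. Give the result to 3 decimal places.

First eliminate the h term (factor 2^1 = 2):
  B₁ = (2·(-4.93890) − (-4.99388))/1 = -4.88392
  B₂ = (2·(-4.91594) − (-4.93890))/1 = -4.89298
Then eliminate the h^2 term (factor 2^2 = 4):
  (4·(-4.89298) − (-4.88392))/3 = -4.89600

-4.896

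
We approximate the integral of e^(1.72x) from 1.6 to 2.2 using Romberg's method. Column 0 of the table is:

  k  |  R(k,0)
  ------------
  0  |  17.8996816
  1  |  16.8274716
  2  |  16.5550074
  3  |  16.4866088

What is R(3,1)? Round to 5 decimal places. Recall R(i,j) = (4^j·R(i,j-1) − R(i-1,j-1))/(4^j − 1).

16.46381

R(3,1) = (4·16.4866088 − 16.5550074) / 3 = 16.4638093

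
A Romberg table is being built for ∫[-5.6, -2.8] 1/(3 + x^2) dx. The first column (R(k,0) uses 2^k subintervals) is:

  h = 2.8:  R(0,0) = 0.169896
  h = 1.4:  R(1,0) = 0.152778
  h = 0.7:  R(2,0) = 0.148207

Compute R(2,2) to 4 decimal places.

Richardson extrapolation on the trapezoidal column (denominator 4−1=3):
R(1,1) = 0.152778 + (0.152778 − 0.169896)/3 = 0.147072
R(2,1) = (4·0.148207 − 0.152778) / 3 = 0.146683
R(2,2) = 0.146683 + (0.146683 − 0.147072)/15 = 0.146657
(Column j=1 coincides with Simpson's rule on the same nodes.)

0.1467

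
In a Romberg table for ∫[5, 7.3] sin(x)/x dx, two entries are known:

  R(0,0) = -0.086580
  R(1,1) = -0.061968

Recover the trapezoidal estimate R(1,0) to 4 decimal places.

From R(1,1) = (4·R(1,0) − R(0,0))/3, solve for R(1,0):
4·R(1,0) = 3·(-0.061968) + (-0.086580) = -0.272484
R(1,0) = -0.068121

-0.0681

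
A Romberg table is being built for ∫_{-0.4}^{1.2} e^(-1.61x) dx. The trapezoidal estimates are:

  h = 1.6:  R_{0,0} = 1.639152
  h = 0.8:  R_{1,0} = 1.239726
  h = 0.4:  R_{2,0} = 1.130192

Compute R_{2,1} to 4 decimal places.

1.0937

Richardson extrapolation on the trapezoidal column (denominator 4−1=3):
R_{2,1} = (4·1.130192 − 1.239726) / 3 = 1.093681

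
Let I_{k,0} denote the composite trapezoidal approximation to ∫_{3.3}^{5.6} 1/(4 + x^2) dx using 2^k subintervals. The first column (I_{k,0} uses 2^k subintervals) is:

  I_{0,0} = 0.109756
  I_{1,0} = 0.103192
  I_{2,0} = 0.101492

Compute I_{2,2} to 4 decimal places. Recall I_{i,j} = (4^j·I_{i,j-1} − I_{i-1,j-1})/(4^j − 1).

I_{1,1} = (4·0.103192 − 0.109756) / 3 = 0.101004
I_{2,1} = 0.101492 + (0.101492 − 0.103192)/3 = 0.100925
I_{2,2} = 0.100925 + (0.100925 − 0.101004)/15 = 0.100920

0.1009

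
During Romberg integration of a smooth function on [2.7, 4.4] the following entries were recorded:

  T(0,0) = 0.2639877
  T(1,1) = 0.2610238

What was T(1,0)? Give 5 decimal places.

0.26176

From T(1,1) = (4·T(1,0) − T(0,0))/3, solve for T(1,0):
4·T(1,0) = 3·0.2610238 + 0.2639877 = 1.0470591
T(1,0) = 0.2617648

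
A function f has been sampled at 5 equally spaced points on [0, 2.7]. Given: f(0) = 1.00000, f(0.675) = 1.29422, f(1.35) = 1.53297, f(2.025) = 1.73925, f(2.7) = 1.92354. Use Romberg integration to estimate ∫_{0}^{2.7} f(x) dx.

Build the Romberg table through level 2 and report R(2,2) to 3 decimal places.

R(0,0) (trapezoid, 1 panel, h=2.7000): 3.94678
R(1,0) (trapezoid, 2 panels, h=1.3500): 4.04290
R(2,0) (trapezoid, 4 panels, h=0.6750): 4.06904
R(1,1) = 4.04290 + (4.04290 − 3.94678)/3 = 4.07494
R(2,1) = 4.06904 + (4.06904 − 4.04290)/3 = 4.07775
R(2,2) = 4.07775 + (4.07775 − 4.07494)/15 = 4.07794

4.078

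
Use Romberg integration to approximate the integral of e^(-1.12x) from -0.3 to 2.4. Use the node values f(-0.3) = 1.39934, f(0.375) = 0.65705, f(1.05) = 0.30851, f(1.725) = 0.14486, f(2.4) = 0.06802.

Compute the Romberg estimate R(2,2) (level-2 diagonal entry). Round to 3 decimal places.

R(0,0) (trapezoid, 1 panel, h=2.7000): 1.98094
R(1,0) (trapezoid, 2 panels, h=1.3500): 1.40696
R(2,0) (trapezoid, 4 panels, h=0.6750): 1.24477
R(1,1) = 1.40696 + (1.40696 − 1.98094)/3 = 1.21563
R(2,1) = 1.24477 + (1.24477 − 1.40696)/3 = 1.19071
R(2,2) = 1.19071 + (1.19071 − 1.21563)/15 = 1.18905

1.189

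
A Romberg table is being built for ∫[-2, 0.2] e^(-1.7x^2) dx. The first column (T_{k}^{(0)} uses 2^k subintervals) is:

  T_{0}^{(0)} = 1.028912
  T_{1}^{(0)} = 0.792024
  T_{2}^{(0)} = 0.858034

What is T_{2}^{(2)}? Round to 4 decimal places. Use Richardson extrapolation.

Richardson extrapolation on the trapezoidal column (denominator 4−1=3):
T_{1}^{(1)} = 0.792024 + (0.792024 − 1.028912)/3 = 0.713061
T_{2}^{(1)} = 0.858034 + (0.858034 − 0.792024)/3 = 0.880037
T_{2}^{(2)} = 0.880037 + (0.880037 − 0.713061)/15 = 0.891169

0.8912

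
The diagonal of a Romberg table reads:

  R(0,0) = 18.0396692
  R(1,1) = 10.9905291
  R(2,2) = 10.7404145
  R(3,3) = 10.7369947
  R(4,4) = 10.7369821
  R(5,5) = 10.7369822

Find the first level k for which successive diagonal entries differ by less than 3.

|R(1,1) − R(0,0)| = 7.0491401 ≥ 3
|R(2,2) − R(1,1)| = 0.2501146 < 3

k = 2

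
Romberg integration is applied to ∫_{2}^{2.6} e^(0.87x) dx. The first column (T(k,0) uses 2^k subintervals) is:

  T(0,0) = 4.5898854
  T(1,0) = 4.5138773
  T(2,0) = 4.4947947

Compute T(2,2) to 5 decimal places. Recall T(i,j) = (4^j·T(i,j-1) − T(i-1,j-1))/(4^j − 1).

4.48843

Richardson extrapolation on the trapezoidal column (denominator 4−1=3):
T(1,1) = (4·4.5138773 − 4.5898854) / 3 = 4.4885413
T(2,1) = 4.4947947 + (4.4947947 − 4.5138773)/3 = 4.4884338
T(2,2) = 4.4884338 + (4.4884338 − 4.4885413)/15 = 4.4884266
(Column j=1 coincides with Simpson's rule on the same nodes.)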